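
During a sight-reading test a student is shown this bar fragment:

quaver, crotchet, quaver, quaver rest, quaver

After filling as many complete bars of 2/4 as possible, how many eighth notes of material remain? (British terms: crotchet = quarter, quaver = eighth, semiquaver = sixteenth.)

One bar of 2/4 = 4 eighth notes.
Convert each value to eighth notes: quaver = 1; crotchet = 2; quaver = 1; quaver rest = 1; quaver = 1.
Total: 1 + 2 + 1 + 1 + 1 = 6.
6 ÷ 4 = 1 complete bar with 2 eighth notes remaining.

2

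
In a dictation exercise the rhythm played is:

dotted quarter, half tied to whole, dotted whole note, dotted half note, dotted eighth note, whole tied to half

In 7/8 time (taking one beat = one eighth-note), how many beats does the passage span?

One eighth-note beat = 2 sixteenth notes.
Convert each value to sixteenth notes: dotted quarter = 6; half tied to whole (half + whole) = 24; dotted whole note = 24; dotted half note = 12; dotted eighth note = 3; whole tied to half (whole + half) = 24.
Altogether 6 + 24 + 24 + 12 + 3 + 24 = 93.
93 ÷ 2 = 46.5 beats.

46.5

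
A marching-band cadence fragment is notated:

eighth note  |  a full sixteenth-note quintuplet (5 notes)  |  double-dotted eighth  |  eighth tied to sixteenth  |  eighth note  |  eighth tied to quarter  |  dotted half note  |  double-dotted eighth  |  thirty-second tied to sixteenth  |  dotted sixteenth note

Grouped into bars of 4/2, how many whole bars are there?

1

One bar of 4/2 = 64 thirty-second notes.
Working in thirty-second notes: eighth note = 4; a full sixteenth-note quintuplet (5 notes) (five quintuplet sixteenths span one quarter) = 8; double-dotted eighth = 7; eighth tied to sixteenth (eighth + sixteenth) = 6; eighth note = 4; eighth tied to quarter (eighth + quarter) = 12; dotted half note = 24; double-dotted eighth = 7; thirty-second tied to sixteenth (thirty-second + sixteenth) = 3; dotted sixteenth note = 3.
Adding: 4 + 8 + 7 + 6 + 4 + 12 + 24 + 7 + 3 + 3 = 78.
78 ÷ 64 = 1 complete bar with 14 left over.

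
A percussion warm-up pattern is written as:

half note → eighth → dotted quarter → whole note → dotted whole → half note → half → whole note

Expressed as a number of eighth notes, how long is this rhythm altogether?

Convert each value to eighth notes: half note = 4; eighth = 1; dotted quarter = 3; whole note = 8; dotted whole = 12; half note = 4; half = 4; whole note = 8.
Adding: 4 + 1 + 3 + 8 + 12 + 4 + 4 + 8 = 44 eighth notes.

44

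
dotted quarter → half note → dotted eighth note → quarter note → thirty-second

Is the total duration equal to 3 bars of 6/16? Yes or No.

One bar of 6/16 = 12 thirty-second notes, so 3 bars = 36.
Convert each value to thirty-second notes: dotted quarter = 12; half note = 16; dotted eighth note = 6; quarter note = 8; thirty-second = 1.
Adding: 12 + 16 + 6 + 8 + 1 = 43.
43 exceeds 36, so the answer is No.

No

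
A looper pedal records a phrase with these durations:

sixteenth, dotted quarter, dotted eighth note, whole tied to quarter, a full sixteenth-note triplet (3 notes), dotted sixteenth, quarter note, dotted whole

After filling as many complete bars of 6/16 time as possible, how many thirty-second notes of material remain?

3

One bar of 6/16 = 12 thirty-second notes.
In thirty-second notes: sixteenth = 2; dotted quarter = 12; dotted eighth note = 6; whole tied to quarter (whole + quarter) = 40; a full sixteenth-note triplet (3 notes) (three triplet sixteenths span one eighth) = 4; dotted sixteenth = 3; quarter note = 8; dotted whole = 48.
Altogether 2 + 12 + 6 + 40 + 4 + 3 + 8 + 48 = 123.
123 ÷ 12 = 10 complete bars with 3 thirty-second notes remaining.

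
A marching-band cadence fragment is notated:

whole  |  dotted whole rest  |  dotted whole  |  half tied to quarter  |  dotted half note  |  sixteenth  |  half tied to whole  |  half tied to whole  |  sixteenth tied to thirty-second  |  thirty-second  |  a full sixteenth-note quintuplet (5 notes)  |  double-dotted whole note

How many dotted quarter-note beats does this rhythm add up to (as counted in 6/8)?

28.5

One dotted quarter-note beat = 12 thirty-second notes.
Express everything in thirty-second notes: whole = 32; dotted whole rest = 48; dotted whole = 48; half tied to quarter (half + quarter) = 24; dotted half note = 24; sixteenth = 2; half tied to whole (half + whole) = 48; half tied to whole (half + whole) = 48; sixteenth tied to thirty-second (sixteenth + thirty-second) = 3; thirty-second = 1; a full sixteenth-note quintuplet (5 notes) (five quintuplet sixteenths span one quarter) = 8; double-dotted whole note = 56.
Sum: 32 + 48 + 48 + 24 + 24 + 2 + 48 + 48 + 3 + 1 + 8 + 56 = 342.
342 ÷ 12 = 28.5 beats.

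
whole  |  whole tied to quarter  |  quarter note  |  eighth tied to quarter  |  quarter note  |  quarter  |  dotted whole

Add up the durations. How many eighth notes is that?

39

Each duration in eighth notes: whole = 8; whole tied to quarter (whole + quarter) = 10; quarter note = 2; eighth tied to quarter (eighth + quarter) = 3; quarter note = 2; quarter = 2; dotted whole = 12.
Total: 8 + 10 + 2 + 3 + 2 + 2 + 12 = 39 eighth notes.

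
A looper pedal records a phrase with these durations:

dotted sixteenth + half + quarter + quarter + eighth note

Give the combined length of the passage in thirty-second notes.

39

In thirty-second notes: dotted sixteenth = 3; half = 16; quarter = 8; quarter = 8; eighth note = 4.
Sum: 3 + 16 + 8 + 8 + 4 = 39 thirty-second notes.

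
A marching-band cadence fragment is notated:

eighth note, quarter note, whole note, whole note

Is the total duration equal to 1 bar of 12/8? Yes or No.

One bar of 12/8 = 12 eighth notes.
Each duration in eighth notes: eighth note = 1; quarter note = 2; whole note = 8; whole note = 8.
Sum: 1 + 2 + 8 + 8 = 19.
19 exceeds 12, so the answer is No.

No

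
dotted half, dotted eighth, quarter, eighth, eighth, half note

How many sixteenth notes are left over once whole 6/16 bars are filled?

One bar of 6/16 = 6 sixteenth notes.
In sixteenth notes: dotted half = 12; dotted eighth = 3; quarter = 4; eighth = 2; eighth = 2; half note = 8.
Total: 12 + 3 + 4 + 2 + 2 + 8 = 31.
31 ÷ 6 = 5 complete bars with 1 sixteenth note remaining.

1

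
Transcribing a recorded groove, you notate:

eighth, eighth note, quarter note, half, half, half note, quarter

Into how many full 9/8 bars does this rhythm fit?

2

One bar of 9/8 = 9 eighth notes.
Working in eighth notes: eighth = 1; eighth note = 1; quarter note = 2; half = 4; half = 4; half note = 4; quarter = 2.
Total: 1 + 1 + 2 + 4 + 4 + 4 + 2 = 18.
18 ÷ 9 = 2 complete bars with 0 left over.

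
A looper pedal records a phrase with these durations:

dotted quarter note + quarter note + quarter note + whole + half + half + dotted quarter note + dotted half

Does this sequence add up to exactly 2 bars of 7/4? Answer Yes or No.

One bar of 7/4 = 14 eighth notes, so 2 bars = 28.
Each duration in eighth notes: dotted quarter note = 3; quarter note = 2; quarter note = 2; whole = 8; half = 4; half = 4; dotted quarter note = 3; dotted half = 6.
Altogether 3 + 2 + 2 + 8 + 4 + 4 + 3 + 6 = 32.
32 exceeds 28, so the answer is No.

No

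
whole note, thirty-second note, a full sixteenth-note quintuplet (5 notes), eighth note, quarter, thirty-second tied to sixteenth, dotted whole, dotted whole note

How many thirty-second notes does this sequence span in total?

Convert each value to thirty-second notes: whole note = 32; thirty-second note = 1; a full sixteenth-note quintuplet (5 notes) (five quintuplet sixteenths span one quarter) = 8; eighth note = 4; quarter = 8; thirty-second tied to sixteenth (thirty-second + sixteenth) = 3; dotted whole = 48; dotted whole note = 48.
Total: 32 + 1 + 8 + 4 + 8 + 3 + 48 + 48 = 152 thirty-second notes.

152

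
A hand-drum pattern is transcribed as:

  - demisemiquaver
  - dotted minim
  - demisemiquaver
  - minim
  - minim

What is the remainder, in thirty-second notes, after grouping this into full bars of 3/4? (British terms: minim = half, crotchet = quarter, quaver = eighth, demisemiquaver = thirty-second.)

One bar of 3/4 = 24 thirty-second notes.
Convert each value to thirty-second notes: demisemiquaver = 1; dotted minim = 24; demisemiquaver = 1; minim = 16; minim = 16.
Sum: 1 + 24 + 1 + 16 + 16 = 58.
58 ÷ 24 = 2 complete bars with 10 thirty-second notes remaining.

10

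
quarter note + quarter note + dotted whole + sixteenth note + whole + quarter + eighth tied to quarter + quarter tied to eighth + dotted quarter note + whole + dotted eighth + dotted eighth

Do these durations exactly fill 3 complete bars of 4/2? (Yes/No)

No

One bar of 4/2 = 32 sixteenth notes, so 3 bars = 96.
Convert each value to sixteenth notes: quarter note = 4; quarter note = 4; dotted whole = 24; sixteenth note = 1; whole = 16; quarter = 4; eighth tied to quarter (eighth + quarter) = 6; quarter tied to eighth (quarter + eighth) = 6; dotted quarter note = 6; whole = 16; dotted eighth = 3; dotted eighth = 3.
Sum: 4 + 4 + 24 + 1 + 16 + 4 + 6 + 6 + 6 + 16 + 3 + 3 = 93.
93 falls short of 96, so the answer is No.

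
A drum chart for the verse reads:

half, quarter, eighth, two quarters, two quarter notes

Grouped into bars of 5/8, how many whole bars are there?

One bar of 5/8 = 5 eighth notes.
Convert each value to eighth notes: half = 4; quarter = 2; eighth = 1; quarter = 2; quarter = 2; quarter note = 2; quarter note = 2.
Total: 4 + 2 + 1 + 2 + 2 + 2 + 2 = 15.
15 ÷ 5 = 3 complete bars with 0 left over.

3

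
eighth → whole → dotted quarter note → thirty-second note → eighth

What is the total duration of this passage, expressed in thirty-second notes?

53

Convert each value to thirty-second notes: eighth = 4; whole = 32; dotted quarter note = 12; thirty-second note = 1; eighth = 4.
Total: 4 + 32 + 12 + 1 + 4 = 53 thirty-second notes.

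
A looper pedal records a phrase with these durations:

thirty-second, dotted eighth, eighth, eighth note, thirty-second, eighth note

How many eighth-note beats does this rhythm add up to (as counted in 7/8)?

One eighth-note beat = 4 thirty-second notes.
In thirty-second notes: thirty-second = 1; dotted eighth = 6; eighth = 4; eighth note = 4; thirty-second = 1; eighth note = 4.
Sum: 1 + 6 + 4 + 4 + 1 + 4 = 20.
20 ÷ 4 = 5 beats.

5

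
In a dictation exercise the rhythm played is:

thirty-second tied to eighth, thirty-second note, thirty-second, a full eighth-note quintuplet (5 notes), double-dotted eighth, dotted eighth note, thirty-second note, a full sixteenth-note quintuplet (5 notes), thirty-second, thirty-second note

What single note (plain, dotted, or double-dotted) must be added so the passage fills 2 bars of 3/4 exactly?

2 bars of 3/4 = 48 thirty-second notes.
Convert each value to thirty-second notes: thirty-second tied to eighth (thirty-second + eighth) = 5; thirty-second note = 1; thirty-second = 1; a full eighth-note quintuplet (5 notes) (five quintuplet eighths span one half) = 16; double-dotted eighth = 7; dotted eighth note = 6; thirty-second note = 1; a full sixteenth-note quintuplet (5 notes) (five quintuplet sixteenths span one quarter) = 8; thirty-second = 1; thirty-second note = 1.
Altogether 5 + 1 + 1 + 16 + 7 + 6 + 1 + 8 + 1 + 1 = 47.
Remaining: 48 − 47 = 1 thirty-second note, which is a thirty-second note.

thirty-second note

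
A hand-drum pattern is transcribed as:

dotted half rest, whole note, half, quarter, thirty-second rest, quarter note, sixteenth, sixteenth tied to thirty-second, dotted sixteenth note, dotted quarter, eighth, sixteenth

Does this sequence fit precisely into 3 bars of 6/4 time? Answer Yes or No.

No

One bar of 6/4 = 48 thirty-second notes, so 3 bars = 144.
Express everything in thirty-second notes: dotted half rest = 24; whole note = 32; half = 16; quarter = 8; thirty-second rest = 1; quarter note = 8; sixteenth = 2; sixteenth tied to thirty-second (sixteenth + thirty-second) = 3; dotted sixteenth note = 3; dotted quarter = 12; eighth = 4; sixteenth = 2.
Total: 24 + 32 + 16 + 8 + 1 + 8 + 2 + 3 + 3 + 12 + 4 + 2 = 115.
115 falls short of 144, so the answer is No.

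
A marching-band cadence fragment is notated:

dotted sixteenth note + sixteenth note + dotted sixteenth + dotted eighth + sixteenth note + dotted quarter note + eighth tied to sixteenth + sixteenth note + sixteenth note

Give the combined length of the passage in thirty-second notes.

Express everything in thirty-second notes: dotted sixteenth note = 3; sixteenth note = 2; dotted sixteenth = 3; dotted eighth = 6; sixteenth note = 2; dotted quarter note = 12; eighth tied to sixteenth (eighth + sixteenth) = 6; sixteenth note = 2; sixteenth note = 2.
Total: 3 + 2 + 3 + 6 + 2 + 12 + 6 + 2 + 2 = 38 thirty-second notes.

38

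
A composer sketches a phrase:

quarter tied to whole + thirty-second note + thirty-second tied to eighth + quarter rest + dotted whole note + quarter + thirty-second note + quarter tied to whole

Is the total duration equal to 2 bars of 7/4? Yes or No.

No

One bar of 7/4 = 56 thirty-second notes, so 2 bars = 112.
In thirty-second notes: quarter tied to whole (quarter + whole) = 40; thirty-second note = 1; thirty-second tied to eighth (thirty-second + eighth) = 5; quarter rest = 8; dotted whole note = 48; quarter = 8; thirty-second note = 1; quarter tied to whole (quarter + whole) = 40.
Adding: 40 + 1 + 5 + 8 + 48 + 8 + 1 + 40 = 151.
151 exceeds 112, so the answer is No.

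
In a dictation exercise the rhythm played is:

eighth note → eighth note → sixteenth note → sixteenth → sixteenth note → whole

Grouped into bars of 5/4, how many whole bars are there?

1

One bar of 5/4 = 20 sixteenth notes.
Working in sixteenth notes: eighth note = 2; eighth note = 2; sixteenth note = 1; sixteenth = 1; sixteenth note = 1; whole = 16.
Altogether 2 + 2 + 1 + 1 + 1 + 16 = 23.
23 ÷ 20 = 1 complete bar with 3 left over.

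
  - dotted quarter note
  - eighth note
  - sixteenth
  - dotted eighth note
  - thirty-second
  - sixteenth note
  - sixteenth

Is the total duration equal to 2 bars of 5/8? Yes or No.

One bar of 5/8 = 20 thirty-second notes, so 2 bars = 40.
Working in thirty-second notes: dotted quarter note = 12; eighth note = 4; sixteenth = 2; dotted eighth note = 6; thirty-second = 1; sixteenth note = 2; sixteenth = 2.
Total: 12 + 4 + 2 + 6 + 1 + 2 + 2 = 29.
29 falls short of 40, so the answer is No.

No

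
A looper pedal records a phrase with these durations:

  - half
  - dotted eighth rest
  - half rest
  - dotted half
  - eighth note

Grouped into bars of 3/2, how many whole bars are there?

One bar of 3/2 = 24 sixteenth notes.
Working in sixteenth notes: half = 8; dotted eighth rest = 3; half rest = 8; dotted half = 12; eighth note = 2.
Total: 8 + 3 + 8 + 12 + 2 = 33.
33 ÷ 24 = 1 complete bar with 9 left over.

1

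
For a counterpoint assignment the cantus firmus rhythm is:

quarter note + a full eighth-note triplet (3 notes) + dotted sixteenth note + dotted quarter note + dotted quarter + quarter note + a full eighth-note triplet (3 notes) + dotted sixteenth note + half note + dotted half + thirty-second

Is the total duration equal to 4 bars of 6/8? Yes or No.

One bar of 6/8 = 24 thirty-second notes, so 4 bars = 96.
Express everything in thirty-second notes: quarter note = 8; a full eighth-note triplet (3 notes) (three triplet eighths span one quarter) = 8; dotted sixteenth note = 3; dotted quarter note = 12; dotted quarter = 12; quarter note = 8; a full eighth-note triplet (3 notes) (three triplet eighths span one quarter) = 8; dotted sixteenth note = 3; half note = 16; dotted half = 24; thirty-second = 1.
Altogether 8 + 8 + 3 + 12 + 12 + 8 + 8 + 3 + 16 + 24 + 1 = 103.
103 exceeds 96, so the answer is No.

No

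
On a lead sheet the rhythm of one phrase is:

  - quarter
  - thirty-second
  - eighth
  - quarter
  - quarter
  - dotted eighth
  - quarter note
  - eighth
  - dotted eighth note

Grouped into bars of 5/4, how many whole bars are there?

One bar of 5/4 = 40 thirty-second notes.
Express everything in thirty-second notes: quarter = 8; thirty-second = 1; eighth = 4; quarter = 8; quarter = 8; dotted eighth = 6; quarter note = 8; eighth = 4; dotted eighth note = 6.
Adding: 8 + 1 + 4 + 8 + 8 + 6 + 8 + 4 + 6 = 53.
53 ÷ 40 = 1 complete bar with 13 left over.

1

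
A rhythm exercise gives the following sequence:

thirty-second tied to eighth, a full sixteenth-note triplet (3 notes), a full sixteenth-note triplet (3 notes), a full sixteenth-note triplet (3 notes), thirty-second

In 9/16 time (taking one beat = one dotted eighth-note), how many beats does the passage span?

One dotted eighth-note beat = 6 thirty-second notes.
Convert each value to thirty-second notes: thirty-second tied to eighth (thirty-second + eighth) = 5; a full sixteenth-note triplet (3 notes) (three triplet sixteenths span one eighth) = 4; a full sixteenth-note triplet (3 notes) (three triplet sixteenths span one eighth) = 4; a full sixteenth-note triplet (3 notes) (three triplet sixteenths span one eighth) = 4; thirty-second = 1.
Altogether 5 + 4 + 4 + 4 + 1 = 18.
18 ÷ 6 = 3 beats.

3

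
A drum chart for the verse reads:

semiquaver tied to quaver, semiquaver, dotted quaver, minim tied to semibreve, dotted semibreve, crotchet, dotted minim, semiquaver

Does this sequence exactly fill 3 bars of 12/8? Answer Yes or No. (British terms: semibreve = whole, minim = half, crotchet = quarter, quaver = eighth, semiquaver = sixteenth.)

One bar of 12/8 = 24 sixteenth notes, so 3 bars = 72.
Each duration in sixteenth notes: semiquaver tied to quaver (semiquaver + quaver) = 3; semiquaver = 1; dotted quaver = 3; minim tied to semibreve (minim + semibreve) = 24; dotted semibreve = 24; crotchet = 4; dotted minim = 12; semiquaver = 1.
Total: 3 + 1 + 3 + 24 + 24 + 4 + 12 + 1 = 72.
72 equals 72, so the answer is Yes.

Yes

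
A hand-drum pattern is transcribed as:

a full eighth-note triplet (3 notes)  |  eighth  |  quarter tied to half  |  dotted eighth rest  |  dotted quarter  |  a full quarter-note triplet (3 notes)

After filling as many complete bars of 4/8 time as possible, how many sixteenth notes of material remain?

One bar of 4/8 = 8 sixteenth notes.
Working in sixteenth notes: a full eighth-note triplet (3 notes) (three triplet eighths span one quarter) = 4; eighth = 2; quarter tied to half (quarter + half) = 12; dotted eighth rest = 3; dotted quarter = 6; a full quarter-note triplet (3 notes) (three triplet quarters span one half) = 8.
Total: 4 + 2 + 12 + 3 + 6 + 8 = 35.
35 ÷ 8 = 4 complete bars with 3 sixteenth notes remaining.

3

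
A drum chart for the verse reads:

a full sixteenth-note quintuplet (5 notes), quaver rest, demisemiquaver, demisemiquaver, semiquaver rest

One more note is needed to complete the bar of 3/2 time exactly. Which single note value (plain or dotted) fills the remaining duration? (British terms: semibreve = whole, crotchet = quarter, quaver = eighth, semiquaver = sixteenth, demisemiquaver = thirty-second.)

whole note

The bar of 3/2 = 48 thirty-second notes.
Convert each value to thirty-second notes: a full sixteenth-note quintuplet (5 notes) (five quintuplet sixteenths span one quarter) = 8; quaver rest = 4; demisemiquaver = 1; demisemiquaver = 1; semiquaver rest = 2.
Total: 8 + 4 + 1 + 1 + 2 = 16.
Remaining: 48 − 16 = 32 thirty-second notes, which is a whole note.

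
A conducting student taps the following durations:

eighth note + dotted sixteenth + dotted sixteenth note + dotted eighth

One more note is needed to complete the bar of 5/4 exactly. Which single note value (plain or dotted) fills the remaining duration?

dotted half note

The bar of 5/4 = 40 thirty-second notes.
In thirty-second notes: eighth note = 4; dotted sixteenth = 3; dotted sixteenth note = 3; dotted eighth = 6.
Altogether 4 + 3 + 3 + 6 = 16.
Remaining: 40 − 16 = 24 thirty-second notes, which is a dotted half note.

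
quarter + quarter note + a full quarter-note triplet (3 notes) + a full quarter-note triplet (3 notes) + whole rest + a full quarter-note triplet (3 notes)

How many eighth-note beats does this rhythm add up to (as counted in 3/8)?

24

One eighth-note beat = 2 sixteenth notes.
Working in sixteenth notes: quarter = 4; quarter note = 4; a full quarter-note triplet (3 notes) (three triplet quarters span one half) = 8; a full quarter-note triplet (3 notes) (three triplet quarters span one half) = 8; whole rest = 16; a full quarter-note triplet (3 notes) (three triplet quarters span one half) = 8.
Adding: 4 + 4 + 8 + 8 + 16 + 8 = 48.
48 ÷ 2 = 24 beats.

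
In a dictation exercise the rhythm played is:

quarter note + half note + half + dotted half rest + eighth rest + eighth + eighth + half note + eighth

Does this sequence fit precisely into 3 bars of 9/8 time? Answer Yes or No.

One bar of 9/8 = 9 eighth notes, so 3 bars = 27.
Working in eighth notes: quarter note = 2; half note = 4; half = 4; dotted half rest = 6; eighth rest = 1; eighth = 1; eighth = 1; half note = 4; eighth = 1.
Total: 2 + 4 + 4 + 6 + 1 + 1 + 1 + 4 + 1 = 24.
24 falls short of 27, so the answer is No.

No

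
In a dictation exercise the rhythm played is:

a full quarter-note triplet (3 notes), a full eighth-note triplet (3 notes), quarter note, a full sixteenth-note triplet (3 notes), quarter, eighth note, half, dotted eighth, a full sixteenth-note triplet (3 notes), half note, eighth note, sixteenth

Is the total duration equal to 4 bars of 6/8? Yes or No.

One bar of 6/8 = 12 sixteenth notes, so 4 bars = 48.
Express everything in sixteenth notes: a full quarter-note triplet (3 notes) (three triplet quarters span one half) = 8; a full eighth-note triplet (3 notes) (three triplet eighths span one quarter) = 4; quarter note = 4; a full sixteenth-note triplet (3 notes) (three triplet sixteenths span one eighth) = 2; quarter = 4; eighth note = 2; half = 8; dotted eighth = 3; a full sixteenth-note triplet (3 notes) (three triplet sixteenths span one eighth) = 2; half note = 8; eighth note = 2; sixteenth = 1.
Adding: 8 + 4 + 4 + 2 + 4 + 2 + 8 + 3 + 2 + 8 + 2 + 1 = 48.
48 equals 48, so the answer is Yes.

Yes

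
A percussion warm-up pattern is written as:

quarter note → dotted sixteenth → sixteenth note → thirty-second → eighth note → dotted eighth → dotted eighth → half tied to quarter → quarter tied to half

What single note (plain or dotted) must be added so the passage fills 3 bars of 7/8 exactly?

3 bars of 7/8 = 84 thirty-second notes.
In thirty-second notes: quarter note = 8; dotted sixteenth = 3; sixteenth note = 2; thirty-second = 1; eighth note = 4; dotted eighth = 6; dotted eighth = 6; half tied to quarter (half + quarter) = 24; quarter tied to half (quarter + half) = 24.
Adding: 8 + 3 + 2 + 1 + 4 + 6 + 6 + 24 + 24 = 78.
Remaining: 84 − 78 = 6 thirty-second notes, which is a dotted eighth note.

dotted eighth note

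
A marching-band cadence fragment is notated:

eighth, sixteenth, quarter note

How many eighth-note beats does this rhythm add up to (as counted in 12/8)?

3.5

One eighth-note beat = 2 sixteenth notes.
Working in sixteenth notes: eighth = 2; sixteenth = 1; quarter note = 4.
Sum: 2 + 1 + 4 = 7.
7 ÷ 2 = 3.5 beats.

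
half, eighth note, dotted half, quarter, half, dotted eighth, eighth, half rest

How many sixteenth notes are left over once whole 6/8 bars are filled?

One bar of 6/8 = 12 sixteenth notes.
Convert each value to sixteenth notes: half = 8; eighth note = 2; dotted half = 12; quarter = 4; half = 8; dotted eighth = 3; eighth = 2; half rest = 8.
Altogether 8 + 2 + 12 + 4 + 8 + 3 + 2 + 8 = 47.
47 ÷ 12 = 3 complete bars with 11 sixteenth notes remaining.

11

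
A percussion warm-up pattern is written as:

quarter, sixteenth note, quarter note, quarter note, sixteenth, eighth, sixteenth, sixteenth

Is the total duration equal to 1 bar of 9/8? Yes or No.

One bar of 9/8 = 18 sixteenth notes.
Convert each value to sixteenth notes: quarter = 4; sixteenth note = 1; quarter note = 4; quarter note = 4; sixteenth = 1; eighth = 2; sixteenth = 1; sixteenth = 1.
Total: 4 + 1 + 4 + 4 + 1 + 2 + 1 + 1 = 18.
18 equals 18, so the answer is Yes.

Yes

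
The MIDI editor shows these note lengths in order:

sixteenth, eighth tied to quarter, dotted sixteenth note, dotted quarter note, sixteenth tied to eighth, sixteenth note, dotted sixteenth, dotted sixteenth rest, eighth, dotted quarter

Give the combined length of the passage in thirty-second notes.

Express everything in thirty-second notes: sixteenth = 2; eighth tied to quarter (eighth + quarter) = 12; dotted sixteenth note = 3; dotted quarter note = 12; sixteenth tied to eighth (sixteenth + eighth) = 6; sixteenth note = 2; dotted sixteenth = 3; dotted sixteenth rest = 3; eighth = 4; dotted quarter = 12.
Total: 2 + 12 + 3 + 12 + 6 + 2 + 3 + 3 + 4 + 12 = 59 thirty-second notes.

59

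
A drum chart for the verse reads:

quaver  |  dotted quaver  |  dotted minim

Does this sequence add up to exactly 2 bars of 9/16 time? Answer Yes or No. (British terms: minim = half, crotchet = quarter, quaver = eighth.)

One bar of 9/16 = 9 sixteenth notes, so 2 bars = 18.
Each duration in sixteenth notes: quaver = 2; dotted quaver = 3; dotted minim = 12.
Altogether 2 + 3 + 12 = 17.
17 falls short of 18, so the answer is No.

No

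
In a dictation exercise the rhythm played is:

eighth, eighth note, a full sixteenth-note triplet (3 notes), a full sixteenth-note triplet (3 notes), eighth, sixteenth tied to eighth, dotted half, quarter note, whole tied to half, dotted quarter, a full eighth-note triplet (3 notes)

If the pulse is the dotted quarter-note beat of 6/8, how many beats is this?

One dotted quarter-note beat = 6 sixteenth notes.
Working in sixteenth notes: eighth = 2; eighth note = 2; a full sixteenth-note triplet (3 notes) (three triplet sixteenths span one eighth) = 2; a full sixteenth-note triplet (3 notes) (three triplet sixteenths span one eighth) = 2; eighth = 2; sixteenth tied to eighth (sixteenth + eighth) = 3; dotted half = 12; quarter note = 4; whole tied to half (whole + half) = 24; dotted quarter = 6; a full eighth-note triplet (3 notes) (three triplet eighths span one quarter) = 4.
Total: 2 + 2 + 2 + 2 + 2 + 3 + 12 + 4 + 24 + 6 + 4 = 63.
63 ÷ 6 = 10.5 beats.

10.5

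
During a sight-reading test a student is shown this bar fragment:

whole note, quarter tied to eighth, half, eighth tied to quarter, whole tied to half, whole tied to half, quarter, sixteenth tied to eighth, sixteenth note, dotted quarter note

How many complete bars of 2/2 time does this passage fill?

6

One bar of 2/2 = 16 sixteenth notes.
Working in sixteenth notes: whole note = 16; quarter tied to eighth (quarter + eighth) = 6; half = 8; eighth tied to quarter (eighth + quarter) = 6; whole tied to half (whole + half) = 24; whole tied to half (whole + half) = 24; quarter = 4; sixteenth tied to eighth (sixteenth + eighth) = 3; sixteenth note = 1; dotted quarter note = 6.
Total: 16 + 6 + 8 + 6 + 24 + 24 + 4 + 3 + 1 + 6 = 98.
98 ÷ 16 = 6 complete bars with 2 left over.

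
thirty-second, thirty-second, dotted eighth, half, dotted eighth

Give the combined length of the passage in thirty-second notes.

30

Working in thirty-second notes: thirty-second = 1; thirty-second = 1; dotted eighth = 6; half = 16; dotted eighth = 6.
Sum: 1 + 1 + 6 + 16 + 6 = 30 thirty-second notes.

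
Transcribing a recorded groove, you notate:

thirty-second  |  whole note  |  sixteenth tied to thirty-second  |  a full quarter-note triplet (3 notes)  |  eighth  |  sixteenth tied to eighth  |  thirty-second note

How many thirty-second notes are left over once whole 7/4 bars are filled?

One bar of 7/4 = 56 thirty-second notes.
Working in thirty-second notes: thirty-second = 1; whole note = 32; sixteenth tied to thirty-second (sixteenth + thirty-second) = 3; a full quarter-note triplet (3 notes) (three triplet quarters span one half) = 16; eighth = 4; sixteenth tied to eighth (sixteenth + eighth) = 6; thirty-second note = 1.
Altogether 1 + 32 + 3 + 16 + 4 + 6 + 1 = 63.
63 ÷ 56 = 1 complete bar with 7 thirty-second notes remaining.

7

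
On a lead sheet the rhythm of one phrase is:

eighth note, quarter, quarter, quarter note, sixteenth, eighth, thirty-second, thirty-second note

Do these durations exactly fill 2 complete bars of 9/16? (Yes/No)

One bar of 9/16 = 18 thirty-second notes, so 2 bars = 36.
Each duration in thirty-second notes: eighth note = 4; quarter = 8; quarter = 8; quarter note = 8; sixteenth = 2; eighth = 4; thirty-second = 1; thirty-second note = 1.
Total: 4 + 8 + 8 + 8 + 2 + 4 + 1 + 1 = 36.
36 equals 36, so the answer is Yes.

Yes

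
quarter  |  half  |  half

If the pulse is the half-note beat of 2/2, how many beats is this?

One half-note beat = 2 quarter notes.
Express everything in quarter notes: quarter = 1; half = 2; half = 2.
Adding: 1 + 2 + 2 = 5.
5 ÷ 2 = 2.5 beats.

2.5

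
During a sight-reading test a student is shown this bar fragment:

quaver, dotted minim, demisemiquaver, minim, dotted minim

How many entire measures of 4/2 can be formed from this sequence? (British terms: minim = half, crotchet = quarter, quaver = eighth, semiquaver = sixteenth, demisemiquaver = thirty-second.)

One bar of 4/2 = 64 thirty-second notes.
In thirty-second notes: quaver = 4; dotted minim = 24; demisemiquaver = 1; minim = 16; dotted minim = 24.
Total: 4 + 24 + 1 + 16 + 24 = 69.
69 ÷ 64 = 1 complete bar with 5 left over.

1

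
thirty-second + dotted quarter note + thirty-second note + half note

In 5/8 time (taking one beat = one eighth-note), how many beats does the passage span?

One eighth-note beat = 4 thirty-second notes.
Convert each value to thirty-second notes: thirty-second = 1; dotted quarter note = 12; thirty-second note = 1; half note = 16.
Altogether 1 + 12 + 1 + 16 = 30.
30 ÷ 4 = 7.5 beats.

7.5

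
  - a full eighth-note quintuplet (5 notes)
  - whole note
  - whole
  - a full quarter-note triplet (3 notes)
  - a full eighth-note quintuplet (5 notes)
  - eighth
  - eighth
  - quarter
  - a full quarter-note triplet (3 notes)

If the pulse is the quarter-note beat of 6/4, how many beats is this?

18

One quarter-note beat = 2 eighth notes.
Each duration in eighth notes: a full eighth-note quintuplet (5 notes) (five quintuplet eighths span one half) = 4; whole note = 8; whole = 8; a full quarter-note triplet (3 notes) (three triplet quarters span one half) = 4; a full eighth-note quintuplet (5 notes) (five quintuplet eighths span one half) = 4; eighth = 1; eighth = 1; quarter = 2; a full quarter-note triplet (3 notes) (three triplet quarters span one half) = 4.
Altogether 4 + 8 + 8 + 4 + 4 + 1 + 1 + 2 + 4 = 36.
36 ÷ 2 = 18 beats.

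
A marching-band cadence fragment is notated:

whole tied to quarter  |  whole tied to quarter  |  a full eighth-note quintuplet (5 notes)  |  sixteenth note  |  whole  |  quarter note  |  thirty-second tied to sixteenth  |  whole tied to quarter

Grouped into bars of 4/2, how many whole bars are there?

2

One bar of 4/2 = 64 thirty-second notes.
In thirty-second notes: whole tied to quarter (whole + quarter) = 40; whole tied to quarter (whole + quarter) = 40; a full eighth-note quintuplet (5 notes) (five quintuplet eighths span one half) = 16; sixteenth note = 2; whole = 32; quarter note = 8; thirty-second tied to sixteenth (thirty-second + sixteenth) = 3; whole tied to quarter (whole + quarter) = 40.
Sum: 40 + 40 + 16 + 2 + 32 + 8 + 3 + 40 = 181.
181 ÷ 64 = 2 complete bars with 53 left over.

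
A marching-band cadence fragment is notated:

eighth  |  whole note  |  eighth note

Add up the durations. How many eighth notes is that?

Convert each value to eighth notes: eighth = 1; whole note = 8; eighth note = 1.
Altogether 1 + 8 + 1 = 10 eighth notes.

10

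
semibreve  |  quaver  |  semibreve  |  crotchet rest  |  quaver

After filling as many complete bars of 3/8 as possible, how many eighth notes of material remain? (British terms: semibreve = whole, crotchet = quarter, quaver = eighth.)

2

One bar of 3/8 = 3 eighth notes.
Working in eighth notes: semibreve = 8; quaver = 1; semibreve = 8; crotchet rest = 2; quaver = 1.
Total: 8 + 1 + 8 + 2 + 1 = 20.
20 ÷ 3 = 6 complete bars with 2 eighth notes remaining.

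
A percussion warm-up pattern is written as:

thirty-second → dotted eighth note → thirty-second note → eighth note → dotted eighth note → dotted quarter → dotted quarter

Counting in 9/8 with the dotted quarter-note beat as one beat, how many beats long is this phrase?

3.5

One dotted quarter-note beat = 12 thirty-second notes.
Each duration in thirty-second notes: thirty-second = 1; dotted eighth note = 6; thirty-second note = 1; eighth note = 4; dotted eighth note = 6; dotted quarter = 12; dotted quarter = 12.
Altogether 1 + 6 + 1 + 4 + 6 + 12 + 12 = 42.
42 ÷ 12 = 3.5 beats.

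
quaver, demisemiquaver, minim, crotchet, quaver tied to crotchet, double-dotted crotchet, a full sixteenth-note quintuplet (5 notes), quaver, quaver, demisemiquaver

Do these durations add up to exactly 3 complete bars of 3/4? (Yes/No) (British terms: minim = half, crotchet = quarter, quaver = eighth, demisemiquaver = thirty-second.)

Yes

One bar of 3/4 = 24 thirty-second notes, so 3 bars = 72.
Convert each value to thirty-second notes: quaver = 4; demisemiquaver = 1; minim = 16; crotchet = 8; quaver tied to crotchet (quaver + crotchet) = 12; double-dotted crotchet = 14; a full sixteenth-note quintuplet (5 notes) (five quintuplet sixteenths span one quarter) = 8; quaver = 4; quaver = 4; demisemiquaver = 1.
Total: 4 + 1 + 16 + 8 + 12 + 14 + 8 + 4 + 4 + 1 = 72.
72 equals 72, so the answer is Yes.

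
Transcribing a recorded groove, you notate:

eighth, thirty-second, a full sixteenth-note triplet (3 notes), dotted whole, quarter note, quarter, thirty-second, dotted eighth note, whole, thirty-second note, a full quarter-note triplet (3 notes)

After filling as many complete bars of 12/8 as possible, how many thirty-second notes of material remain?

One bar of 12/8 = 48 thirty-second notes.
In thirty-second notes: eighth = 4; thirty-second = 1; a full sixteenth-note triplet (3 notes) (three triplet sixteenths span one eighth) = 4; dotted whole = 48; quarter note = 8; quarter = 8; thirty-second = 1; dotted eighth note = 6; whole = 32; thirty-second note = 1; a full quarter-note triplet (3 notes) (three triplet quarters span one half) = 16.
Adding: 4 + 1 + 4 + 48 + 8 + 8 + 1 + 6 + 32 + 1 + 16 = 129.
129 ÷ 48 = 2 complete bars with 33 thirty-second notes remaining.

33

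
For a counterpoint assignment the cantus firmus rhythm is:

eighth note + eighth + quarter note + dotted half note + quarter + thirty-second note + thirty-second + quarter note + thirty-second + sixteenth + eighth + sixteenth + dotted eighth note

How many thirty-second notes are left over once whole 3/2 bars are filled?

25

One bar of 3/2 = 48 thirty-second notes.
Working in thirty-second notes: eighth note = 4; eighth = 4; quarter note = 8; dotted half note = 24; quarter = 8; thirty-second note = 1; thirty-second = 1; quarter note = 8; thirty-second = 1; sixteenth = 2; eighth = 4; sixteenth = 2; dotted eighth note = 6.
Adding: 4 + 4 + 8 + 24 + 8 + 1 + 1 + 8 + 1 + 2 + 4 + 2 + 6 = 73.
73 ÷ 48 = 1 complete bar with 25 thirty-second notes remaining.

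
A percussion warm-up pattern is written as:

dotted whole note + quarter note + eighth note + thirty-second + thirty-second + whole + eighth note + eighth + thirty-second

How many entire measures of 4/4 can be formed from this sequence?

One bar of 4/4 = 32 thirty-second notes.
Each duration in thirty-second notes: dotted whole note = 48; quarter note = 8; eighth note = 4; thirty-second = 1; thirty-second = 1; whole = 32; eighth note = 4; eighth = 4; thirty-second = 1.
Sum: 48 + 8 + 4 + 1 + 1 + 32 + 4 + 4 + 1 = 103.
103 ÷ 32 = 3 complete bars with 7 left over.

3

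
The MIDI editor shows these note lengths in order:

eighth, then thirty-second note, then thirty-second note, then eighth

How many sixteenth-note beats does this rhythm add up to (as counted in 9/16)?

One sixteenth-note beat = 2 thirty-second notes.
In thirty-second notes: eighth = 4; thirty-second note = 1; thirty-second note = 1; eighth = 4.
Sum: 4 + 1 + 1 + 4 = 10.
10 ÷ 2 = 5 beats.

5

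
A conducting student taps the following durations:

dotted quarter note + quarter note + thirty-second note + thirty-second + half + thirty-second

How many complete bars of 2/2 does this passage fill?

One bar of 2/2 = 32 thirty-second notes.
Express everything in thirty-second notes: dotted quarter note = 12; quarter note = 8; thirty-second note = 1; thirty-second = 1; half = 16; thirty-second = 1.
Altogether 12 + 8 + 1 + 1 + 16 + 1 = 39.
39 ÷ 32 = 1 complete bar with 7 left over.

1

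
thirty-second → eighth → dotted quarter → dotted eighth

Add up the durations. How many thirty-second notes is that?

23

Express everything in thirty-second notes: thirty-second = 1; eighth = 4; dotted quarter = 12; dotted eighth = 6.
Total: 1 + 4 + 12 + 6 = 23 thirty-second notes.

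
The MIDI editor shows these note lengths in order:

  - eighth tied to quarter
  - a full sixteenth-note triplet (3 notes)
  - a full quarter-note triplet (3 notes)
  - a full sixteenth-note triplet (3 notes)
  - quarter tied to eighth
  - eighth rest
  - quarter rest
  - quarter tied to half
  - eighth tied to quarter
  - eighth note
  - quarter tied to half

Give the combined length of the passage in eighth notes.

Express everything in eighth notes: eighth tied to quarter (eighth + quarter) = 3; a full sixteenth-note triplet (3 notes) (three triplet sixteenths span one eighth) = 1; a full quarter-note triplet (3 notes) (three triplet quarters span one half) = 4; a full sixteenth-note triplet (3 notes) (three triplet sixteenths span one eighth) = 1; quarter tied to eighth (quarter + eighth) = 3; eighth rest = 1; quarter rest = 2; quarter tied to half (quarter + half) = 6; eighth tied to quarter (eighth + quarter) = 3; eighth note = 1; quarter tied to half (quarter + half) = 6.
Total: 3 + 1 + 4 + 1 + 3 + 1 + 2 + 6 + 3 + 1 + 6 = 31 eighth notes.

31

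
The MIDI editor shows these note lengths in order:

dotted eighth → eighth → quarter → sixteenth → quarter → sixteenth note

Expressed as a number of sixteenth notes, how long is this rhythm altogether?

15

Express everything in sixteenth notes: dotted eighth = 3; eighth = 2; quarter = 4; sixteenth = 1; quarter = 4; sixteenth note = 1.
Altogether 3 + 2 + 4 + 1 + 4 + 1 = 15 sixteenth notes.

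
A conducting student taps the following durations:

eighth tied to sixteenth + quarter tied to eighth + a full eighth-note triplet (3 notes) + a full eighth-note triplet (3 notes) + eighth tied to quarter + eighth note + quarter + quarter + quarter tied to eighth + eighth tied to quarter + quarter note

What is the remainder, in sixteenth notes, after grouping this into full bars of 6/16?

One bar of 6/16 = 6 sixteenth notes.
Convert each value to sixteenth notes: eighth tied to sixteenth (eighth + sixteenth) = 3; quarter tied to eighth (quarter + eighth) = 6; a full eighth-note triplet (3 notes) (three triplet eighths span one quarter) = 4; a full eighth-note triplet (3 notes) (three triplet eighths span one quarter) = 4; eighth tied to quarter (eighth + quarter) = 6; eighth note = 2; quarter = 4; quarter = 4; quarter tied to eighth (quarter + eighth) = 6; eighth tied to quarter (eighth + quarter) = 6; quarter note = 4.
Adding: 3 + 6 + 4 + 4 + 6 + 2 + 4 + 4 + 6 + 6 + 4 = 49.
49 ÷ 6 = 8 complete bars with 1 sixteenth note remaining.

1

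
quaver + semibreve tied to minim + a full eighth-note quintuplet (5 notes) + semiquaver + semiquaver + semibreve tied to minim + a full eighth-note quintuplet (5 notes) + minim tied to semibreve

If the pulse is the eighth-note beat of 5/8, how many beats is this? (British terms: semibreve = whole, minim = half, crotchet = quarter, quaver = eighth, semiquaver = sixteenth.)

46

One eighth-note beat = 2 sixteenth notes.
Convert each value to sixteenth notes: quaver = 2; semibreve tied to minim (semibreve + minim) = 24; a full eighth-note quintuplet (5 notes) (five quintuplet eighths span one half) = 8; semiquaver = 1; semiquaver = 1; semibreve tied to minim (semibreve + minim) = 24; a full eighth-note quintuplet (5 notes) (five quintuplet eighths span one half) = 8; minim tied to semibreve (minim + semibreve) = 24.
Sum: 2 + 24 + 8 + 1 + 1 + 24 + 8 + 24 = 92.
92 ÷ 2 = 46 beats.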